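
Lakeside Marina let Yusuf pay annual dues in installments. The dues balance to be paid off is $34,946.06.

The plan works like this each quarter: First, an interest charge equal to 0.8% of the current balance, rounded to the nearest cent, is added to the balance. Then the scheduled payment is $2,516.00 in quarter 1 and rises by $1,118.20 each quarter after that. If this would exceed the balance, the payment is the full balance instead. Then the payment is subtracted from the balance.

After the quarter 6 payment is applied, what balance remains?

Quarter 1: $34,946.06 +$279.57 interest = $35,225.63; pay $2,516.00 → $32,709.63
Quarter 2: $32,709.63 +$261.68 interest = $32,971.31; pay $3,634.20 → $29,337.11
Quarter 3: $29,337.11 +$234.70 interest = $29,571.81; pay $4,752.40 → $24,819.41
Quarter 4: $24,819.41 +$198.56 interest = $25,017.97; pay $5,870.60 → $19,147.37
Quarter 5: $19,147.37 +$153.18 interest = $19,300.55; pay $6,988.80 → $12,311.75
Quarter 6: $12,311.75 +$98.49 interest = $12,410.24; pay $8,107.00 → $4,303.24

$4,303.24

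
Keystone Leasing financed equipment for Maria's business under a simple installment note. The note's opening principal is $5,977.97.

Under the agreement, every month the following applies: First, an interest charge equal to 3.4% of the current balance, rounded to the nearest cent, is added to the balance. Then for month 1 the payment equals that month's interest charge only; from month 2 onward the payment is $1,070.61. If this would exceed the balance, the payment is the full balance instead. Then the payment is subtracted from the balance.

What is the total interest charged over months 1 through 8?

$970.41

# | Opening | Interest | Payment | End bal
1 | $5,977.97 | $203.25 | $203.25 | $5,977.97
2 | $5,977.97 | $203.25 | $1,070.61 | $5,110.61
3 | $5,110.61 | $173.76 | $1,070.61 | $4,213.76
4 | $4,213.76 | $143.27 | $1,070.61 | $3,286.42
5 | $3,286.42 | $111.74 | $1,070.61 | $2,327.55
6 | $2,327.55 | $79.14 | $1,070.61 | $1,336.08
7 | $1,336.08 | $45.43 | $1,070.61 | $310.90
8 | $310.90 | $10.57 | $321.47 | $0.00
Total interest: $203.25 + $203.25 + $173.76 + $143.27 + $111.74 + $79.14 + $45.43 + $10.57 = $970.41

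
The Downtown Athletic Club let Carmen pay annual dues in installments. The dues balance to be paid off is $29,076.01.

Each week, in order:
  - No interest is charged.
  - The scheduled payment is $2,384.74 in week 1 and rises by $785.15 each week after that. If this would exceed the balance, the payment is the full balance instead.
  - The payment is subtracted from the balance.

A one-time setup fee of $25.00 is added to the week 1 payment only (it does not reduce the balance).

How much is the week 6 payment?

$6,310.49

Week 1: $29,076.01 − $2,384.74 (+ $25.00 fee) → $26,691.27
Week 2: $26,691.27 − $3,169.89 → $23,521.38
Week 3: $23,521.38 − $3,955.04 → $19,566.34
Week 4: $19,566.34 − $4,740.19 → $14,826.15
Week 5: $14,826.15 − $5,525.34 → $9,300.81
Week 6: $9,300.81 − $6,310.49 → $2,990.32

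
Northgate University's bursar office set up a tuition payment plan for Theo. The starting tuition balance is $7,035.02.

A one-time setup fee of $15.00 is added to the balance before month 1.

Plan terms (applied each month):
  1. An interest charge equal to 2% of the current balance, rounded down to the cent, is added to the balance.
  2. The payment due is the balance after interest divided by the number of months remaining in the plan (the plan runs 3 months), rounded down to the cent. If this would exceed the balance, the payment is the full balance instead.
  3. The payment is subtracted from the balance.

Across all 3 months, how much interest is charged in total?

# | Opening | Interest | Payment | End bal
1 | $7,050.02 | $141.00 | $2,397.00 | $4,794.02
2 | $4,794.02 | $95.88 | $2,444.95 | $2,444.95
3 | $2,444.95 | $48.89 | $2,493.84 | $0.00
Total interest: $141.00 + $95.88 + $48.89 = $285.77

$285.77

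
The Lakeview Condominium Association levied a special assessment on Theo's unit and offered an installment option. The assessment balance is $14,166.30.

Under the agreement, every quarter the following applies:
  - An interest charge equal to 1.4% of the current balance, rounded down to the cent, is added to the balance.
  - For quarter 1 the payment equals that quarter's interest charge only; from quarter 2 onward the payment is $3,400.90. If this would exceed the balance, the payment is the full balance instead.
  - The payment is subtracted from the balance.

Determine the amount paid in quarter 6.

$1,099.63

Quarter 1: opening $14,166.30; interest $198.32 → $14,364.62; payment $198.32; balance $14,166.30
Quarter 2: opening $14,166.30; interest $198.32 → $14,364.62; payment $3,400.90; balance $10,963.72
Quarter 3: opening $10,963.72; interest $153.49 → $11,117.21; payment $3,400.90; balance $7,716.31
Quarter 4: opening $7,716.31; interest $108.02 → $7,824.33; payment $3,400.90; balance $4,423.43
Quarter 5: opening $4,423.43; interest $61.92 → $4,485.35; payment $3,400.90; balance $1,084.45
Quarter 6: opening $1,084.45; interest $15.18 → $1,099.63; payment $1,099.63; balance $0.00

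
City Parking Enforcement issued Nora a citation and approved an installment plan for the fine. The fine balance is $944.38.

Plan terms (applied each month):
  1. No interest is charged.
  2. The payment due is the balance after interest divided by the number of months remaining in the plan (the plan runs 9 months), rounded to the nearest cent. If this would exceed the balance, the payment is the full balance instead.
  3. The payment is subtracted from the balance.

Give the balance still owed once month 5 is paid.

Month 1: $944.38 − $104.93 → $839.45
Month 2: $839.45 − $104.93 → $734.52
Month 3: $734.52 − $104.93 → $629.59
Month 4: $629.59 − $104.93 → $524.66
Month 5: $524.66 − $104.93 → $419.73

$419.73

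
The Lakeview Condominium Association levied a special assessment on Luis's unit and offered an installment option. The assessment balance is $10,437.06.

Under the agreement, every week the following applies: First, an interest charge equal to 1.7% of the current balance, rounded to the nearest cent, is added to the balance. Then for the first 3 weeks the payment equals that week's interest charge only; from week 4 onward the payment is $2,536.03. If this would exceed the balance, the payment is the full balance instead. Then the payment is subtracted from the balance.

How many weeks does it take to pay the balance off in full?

8

Week 1: opening $10,437.06; interest $177.43 → $10,614.49; payment $177.43; balance $10,437.06
Week 2: opening $10,437.06; interest $177.43 → $10,614.49; payment $177.43; balance $10,437.06
Week 3: opening $10,437.06; interest $177.43 → $10,614.49; payment $177.43; balance $10,437.06
Week 4: opening $10,437.06; interest $177.43 → $10,614.49; payment $2,536.03; balance $8,078.46
Week 5: opening $8,078.46; interest $137.33 → $8,215.79; payment $2,536.03; balance $5,679.76
Week 6: opening $5,679.76; interest $96.56 → $5,776.32; payment $2,536.03; balance $3,240.29
Week 7: opening $3,240.29; interest $55.08 → $3,295.37; payment $2,536.03; balance $759.34
Week 8: opening $759.34; interest $12.91 → $772.25; payment $772.25; balance $0.00
Balance reaches $0.00 in week 8.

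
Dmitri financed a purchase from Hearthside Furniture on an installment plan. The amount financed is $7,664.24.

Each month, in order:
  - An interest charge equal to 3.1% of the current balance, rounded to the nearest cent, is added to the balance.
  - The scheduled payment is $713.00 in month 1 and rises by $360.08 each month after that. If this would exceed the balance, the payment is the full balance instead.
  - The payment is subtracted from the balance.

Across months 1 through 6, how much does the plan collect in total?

$8,630.86

Month 1: opening $7,664.24; interest $237.59 → $7,901.83; payment $713.00; balance $7,188.83
Month 2: opening $7,188.83; interest $222.85 → $7,411.68; payment $1,073.08; balance $6,338.60
Month 3: opening $6,338.60; interest $196.50 → $6,535.10; payment $1,433.16; balance $5,101.94
Month 4: opening $5,101.94; interest $158.16 → $5,260.10; payment $1,793.24; balance $3,466.86
Month 5: opening $3,466.86; interest $107.47 → $3,574.33; payment $2,153.32; balance $1,421.01
Month 6: opening $1,421.01; interest $44.05 → $1,465.06; payment $1,465.06; balance $0.00
Total paid: $8,630.86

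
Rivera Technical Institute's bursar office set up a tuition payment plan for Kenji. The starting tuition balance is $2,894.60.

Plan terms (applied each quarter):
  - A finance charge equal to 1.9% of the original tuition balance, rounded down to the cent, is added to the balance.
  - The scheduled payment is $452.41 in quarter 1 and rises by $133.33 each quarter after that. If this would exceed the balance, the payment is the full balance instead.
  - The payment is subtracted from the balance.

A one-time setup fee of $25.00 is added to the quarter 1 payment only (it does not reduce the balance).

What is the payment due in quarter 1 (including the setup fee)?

$477.41

Quarter 1: opening $2,894.60; interest $54.99 → $2,949.59; payment $452.41 (+ $25.00 fee); balance $2,497.18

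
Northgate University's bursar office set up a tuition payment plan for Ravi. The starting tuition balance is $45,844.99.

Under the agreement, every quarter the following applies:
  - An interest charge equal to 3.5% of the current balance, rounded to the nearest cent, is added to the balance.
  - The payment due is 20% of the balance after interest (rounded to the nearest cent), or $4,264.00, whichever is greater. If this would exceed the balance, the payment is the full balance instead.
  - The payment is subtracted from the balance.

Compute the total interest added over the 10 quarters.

$7,501.43

Quarter 1: $45,844.99 +$1,604.57 interest = $47,449.56; pay $9,489.91 → $37,959.65
Quarter 2: $37,959.65 +$1,328.59 interest = $39,288.24; pay $7,857.65 → $31,430.59
Quarter 3: $31,430.59 +$1,100.07 interest = $32,530.66; pay $6,506.13 → $26,024.53
Quarter 4: $26,024.53 +$910.86 interest = $26,935.39; pay $5,387.08 → $21,548.31
Quarter 5: $21,548.31 +$754.19 interest = $22,302.50; pay $4,460.50 → $17,842.00
Quarter 6: $17,842.00 +$624.47 interest = $18,466.47; pay $4,264.00 → $14,202.47
Quarter 7: $14,202.47 +$497.09 interest = $14,699.56; pay $4,264.00 → $10,435.56
Quarter 8: $10,435.56 +$365.24 interest = $10,800.80; pay $4,264.00 → $6,536.80
Quarter 9: $6,536.80 +$228.79 interest = $6,765.59; pay $4,264.00 → $2,501.59
Quarter 10: $2,501.59 +$87.56 interest = $2,589.15; pay $2,589.15 → $0.00
Total interest: $1,604.57 + $1,328.59 + $1,100.07 + $910.86 + $754.19 + $624.47 + $497.09 + $365.24 + $228.79 + $87.56 = $7,501.43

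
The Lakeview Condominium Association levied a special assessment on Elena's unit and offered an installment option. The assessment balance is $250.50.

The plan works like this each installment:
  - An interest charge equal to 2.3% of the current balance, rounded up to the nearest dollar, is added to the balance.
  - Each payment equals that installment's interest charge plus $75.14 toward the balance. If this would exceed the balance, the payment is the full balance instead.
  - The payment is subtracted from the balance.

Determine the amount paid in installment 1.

Installment 1: opening $250.50; interest $6.00 → $256.50; payment $81.14; balance $175.36

$81.14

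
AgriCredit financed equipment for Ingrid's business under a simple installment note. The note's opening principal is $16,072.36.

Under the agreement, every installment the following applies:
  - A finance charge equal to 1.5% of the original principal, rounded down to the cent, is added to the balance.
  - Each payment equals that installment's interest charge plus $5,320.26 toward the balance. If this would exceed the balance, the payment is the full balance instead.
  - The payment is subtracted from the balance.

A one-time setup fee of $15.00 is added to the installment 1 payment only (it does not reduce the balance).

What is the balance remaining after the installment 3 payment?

$111.58

# | Opening | Interest | Payment | Fee | End bal
1 | $16,072.36 | $241.08 | $5,561.34 | $15.00 | $10,752.10
2 | $10,752.10 | $241.08 | $5,561.34 | — | $5,431.84
3 | $5,431.84 | $241.08 | $5,561.34 | — | $111.58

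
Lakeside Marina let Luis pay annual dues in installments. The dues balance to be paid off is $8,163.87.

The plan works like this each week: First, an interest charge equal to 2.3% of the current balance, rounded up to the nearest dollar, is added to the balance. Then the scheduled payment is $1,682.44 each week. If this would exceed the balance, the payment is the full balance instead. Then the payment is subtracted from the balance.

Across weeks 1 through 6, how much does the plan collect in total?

$8,761.87

Week 1: $8,163.87 +$188.00 interest = $8,351.87; pay $1,682.44 → $6,669.43
Week 2: $6,669.43 +$154.00 interest = $6,823.43; pay $1,682.44 → $5,140.99
Week 3: $5,140.99 +$119.00 interest = $5,259.99; pay $1,682.44 → $3,577.55
Week 4: $3,577.55 +$83.00 interest = $3,660.55; pay $1,682.44 → $1,978.11
Week 5: $1,978.11 +$46.00 interest = $2,024.11; pay $1,682.44 → $341.67
Week 6: $341.67 +$8.00 interest = $349.67; pay $349.67 → $0.00
Total paid: $8,761.87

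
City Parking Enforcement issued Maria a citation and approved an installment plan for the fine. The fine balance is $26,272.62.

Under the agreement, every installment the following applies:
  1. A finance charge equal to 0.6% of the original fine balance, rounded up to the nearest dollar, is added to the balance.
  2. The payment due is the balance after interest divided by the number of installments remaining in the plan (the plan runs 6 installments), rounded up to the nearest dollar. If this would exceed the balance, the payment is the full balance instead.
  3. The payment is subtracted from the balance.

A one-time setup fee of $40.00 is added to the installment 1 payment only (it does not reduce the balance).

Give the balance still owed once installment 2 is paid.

Installment 1: opening $26,272.62; interest $158.00 → $26,430.62; payment $4,406.00 (+ $40.00 fee); balance $22,024.62
Installment 2: opening $22,024.62; interest $158.00 → $22,182.62; payment $4,437.00; balance $17,745.62

$17,745.62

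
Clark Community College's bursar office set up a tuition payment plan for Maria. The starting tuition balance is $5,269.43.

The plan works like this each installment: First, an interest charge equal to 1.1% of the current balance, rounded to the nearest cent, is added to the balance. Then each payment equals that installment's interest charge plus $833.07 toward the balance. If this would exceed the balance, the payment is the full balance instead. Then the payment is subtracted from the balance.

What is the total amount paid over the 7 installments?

# | Opening | Interest | Payment | End bal
1 | $5,269.43 | $57.96 | $891.03 | $4,436.36
2 | $4,436.36 | $48.80 | $881.87 | $3,603.29
3 | $3,603.29 | $39.64 | $872.71 | $2,770.22
4 | $2,770.22 | $30.47 | $863.54 | $1,937.15
5 | $1,937.15 | $21.31 | $854.38 | $1,104.08
6 | $1,104.08 | $12.14 | $845.21 | $271.01
7 | $271.01 | $2.98 | $273.99 | $0.00
Total paid: $5,482.73

$5,482.73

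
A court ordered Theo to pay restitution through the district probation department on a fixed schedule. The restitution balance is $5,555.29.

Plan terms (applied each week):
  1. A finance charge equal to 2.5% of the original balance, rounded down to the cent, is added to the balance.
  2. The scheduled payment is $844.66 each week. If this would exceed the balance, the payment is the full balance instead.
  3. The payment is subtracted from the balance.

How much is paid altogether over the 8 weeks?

Week 1: opening $5,555.29; interest $138.88 → $5,694.17; payment $844.66; balance $4,849.51
Week 2: opening $4,849.51; interest $138.88 → $4,988.39; payment $844.66; balance $4,143.73
Week 3: opening $4,143.73; interest $138.88 → $4,282.61; payment $844.66; balance $3,437.95
Week 4: opening $3,437.95; interest $138.88 → $3,576.83; payment $844.66; balance $2,732.17
Week 5: opening $2,732.17; interest $138.88 → $2,871.05; payment $844.66; balance $2,026.39
Week 6: opening $2,026.39; interest $138.88 → $2,165.27; payment $844.66; balance $1,320.61
Week 7: opening $1,320.61; interest $138.88 → $1,459.49; payment $844.66; balance $614.83
Week 8: opening $614.83; interest $138.88 → $753.71; payment $753.71; balance $0.00
Total paid: $6,666.33

$6,666.33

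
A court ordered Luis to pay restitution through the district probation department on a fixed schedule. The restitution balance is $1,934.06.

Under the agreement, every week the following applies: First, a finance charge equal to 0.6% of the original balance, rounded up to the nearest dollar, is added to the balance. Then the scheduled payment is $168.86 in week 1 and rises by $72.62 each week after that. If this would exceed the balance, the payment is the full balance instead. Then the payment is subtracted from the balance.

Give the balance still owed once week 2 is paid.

Week 1: $1,934.06 +$12.00 interest = $1,946.06; pay $168.86 → $1,777.20
Week 2: $1,777.20 +$12.00 interest = $1,789.20; pay $241.48 → $1,547.72

$1,547.72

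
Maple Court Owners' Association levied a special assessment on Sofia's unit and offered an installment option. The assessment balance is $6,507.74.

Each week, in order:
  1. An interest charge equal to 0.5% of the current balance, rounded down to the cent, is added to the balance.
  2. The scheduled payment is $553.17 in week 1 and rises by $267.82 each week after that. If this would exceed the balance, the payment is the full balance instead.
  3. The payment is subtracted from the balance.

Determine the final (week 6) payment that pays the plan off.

$1,192.70

Week 1: $6,507.74 +$32.53 interest = $6,540.27; pay $553.17 → $5,987.10
Week 2: $5,987.10 +$29.93 interest = $6,017.03; pay $820.99 → $5,196.04
Week 3: $5,196.04 +$25.98 interest = $5,222.02; pay $1,088.81 → $4,133.21
Week 4: $4,133.21 +$20.66 interest = $4,153.87; pay $1,356.63 → $2,797.24
Week 5: $2,797.24 +$13.98 interest = $2,811.22; pay $1,624.45 → $1,186.77
Week 6: $1,186.77 +$5.93 interest = $1,192.70; pay $1,192.70 → $0.00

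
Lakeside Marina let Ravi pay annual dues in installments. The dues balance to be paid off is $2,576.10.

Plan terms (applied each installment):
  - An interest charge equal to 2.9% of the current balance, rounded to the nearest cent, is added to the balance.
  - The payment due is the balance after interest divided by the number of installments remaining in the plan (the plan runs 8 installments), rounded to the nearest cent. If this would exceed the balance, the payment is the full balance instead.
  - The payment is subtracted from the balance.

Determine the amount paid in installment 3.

Installment 1: $2,576.10 +$74.71 interest = $2,650.81; pay $331.35 → $2,319.46
Installment 2: $2,319.46 +$67.26 interest = $2,386.72; pay $340.96 → $2,045.76
Installment 3: $2,045.76 +$59.33 interest = $2,105.09; pay $350.85 → $1,754.24

$350.85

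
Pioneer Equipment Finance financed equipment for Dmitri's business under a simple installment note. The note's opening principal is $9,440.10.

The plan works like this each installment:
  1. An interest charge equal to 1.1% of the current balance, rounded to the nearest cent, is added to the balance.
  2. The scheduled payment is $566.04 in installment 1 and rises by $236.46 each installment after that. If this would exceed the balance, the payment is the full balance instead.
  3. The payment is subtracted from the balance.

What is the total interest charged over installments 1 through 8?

$537.53

Installment 1: $9,440.10 +$103.84 interest = $9,543.94; pay $566.04 → $8,977.90
Installment 2: $8,977.90 +$98.76 interest = $9,076.66; pay $802.50 → $8,274.16
Installment 3: $8,274.16 +$91.02 interest = $8,365.18; pay $1,038.96 → $7,326.22
Installment 4: $7,326.22 +$80.59 interest = $7,406.81; pay $1,275.42 → $6,131.39
Installment 5: $6,131.39 +$67.45 interest = $6,198.84; pay $1,511.88 → $4,686.96
Installment 6: $4,686.96 +$51.56 interest = $4,738.52; pay $1,748.34 → $2,990.18
Installment 7: $2,990.18 +$32.89 interest = $3,023.07; pay $1,984.80 → $1,038.27
Installment 8: $1,038.27 +$11.42 interest = $1,049.69; pay $1,049.69 → $0.00
Total interest: $103.84 + $98.76 + $91.02 + $80.59 + $67.45 + $51.56 + $32.89 + $11.42 = $537.53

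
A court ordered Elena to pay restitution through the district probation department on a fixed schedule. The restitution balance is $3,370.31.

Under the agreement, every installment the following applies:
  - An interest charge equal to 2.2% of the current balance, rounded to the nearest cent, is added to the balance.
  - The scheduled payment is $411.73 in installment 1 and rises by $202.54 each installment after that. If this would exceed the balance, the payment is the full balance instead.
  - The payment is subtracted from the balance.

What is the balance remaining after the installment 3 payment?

$1,723.04

# | Opening | Interest | Payment | End bal
1 | $3,370.31 | $74.15 | $411.73 | $3,032.73
2 | $3,032.73 | $66.72 | $614.27 | $2,485.18
3 | $2,485.18 | $54.67 | $816.81 | $1,723.04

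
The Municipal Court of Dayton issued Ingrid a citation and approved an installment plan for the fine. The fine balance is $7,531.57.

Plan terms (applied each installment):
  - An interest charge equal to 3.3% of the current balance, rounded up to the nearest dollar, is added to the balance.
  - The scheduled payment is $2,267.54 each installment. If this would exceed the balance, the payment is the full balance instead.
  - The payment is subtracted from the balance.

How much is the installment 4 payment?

$1,316.95

# | Opening | Interest | Payment | End bal
1 | $7,531.57 | $249.00 | $2,267.54 | $5,513.03
2 | $5,513.03 | $182.00 | $2,267.54 | $3,427.49
3 | $3,427.49 | $114.00 | $2,267.54 | $1,273.95
4 | $1,273.95 | $43.00 | $1,316.95 | $0.00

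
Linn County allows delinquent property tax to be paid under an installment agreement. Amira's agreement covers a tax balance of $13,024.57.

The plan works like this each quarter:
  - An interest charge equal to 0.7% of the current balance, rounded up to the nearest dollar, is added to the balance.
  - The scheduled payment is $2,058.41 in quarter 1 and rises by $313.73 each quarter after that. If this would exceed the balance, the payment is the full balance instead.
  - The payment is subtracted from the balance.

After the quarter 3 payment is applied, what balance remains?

# | Opening | Interest | Payment | End bal
1 | $13,024.57 | $92.00 | $2,058.41 | $11,058.16
2 | $11,058.16 | $78.00 | $2,372.14 | $8,764.02
3 | $8,764.02 | $62.00 | $2,685.87 | $6,140.15

$6,140.15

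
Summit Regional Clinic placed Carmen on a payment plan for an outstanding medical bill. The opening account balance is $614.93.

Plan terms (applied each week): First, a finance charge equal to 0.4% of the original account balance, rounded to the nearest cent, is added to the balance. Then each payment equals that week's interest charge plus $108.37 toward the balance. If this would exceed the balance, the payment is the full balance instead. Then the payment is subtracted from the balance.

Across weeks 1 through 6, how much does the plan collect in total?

Week 1: opening $614.93; interest $2.46 → $617.39; payment $110.83; balance $506.56
Week 2: opening $506.56; interest $2.46 → $509.02; payment $110.83; balance $398.19
Week 3: opening $398.19; interest $2.46 → $400.65; payment $110.83; balance $289.82
Week 4: opening $289.82; interest $2.46 → $292.28; payment $110.83; balance $181.45
Week 5: opening $181.45; interest $2.46 → $183.91; payment $110.83; balance $73.08
Week 6: opening $73.08; interest $2.46 → $75.54; payment $75.54; balance $0.00
Total paid: $629.69

$629.69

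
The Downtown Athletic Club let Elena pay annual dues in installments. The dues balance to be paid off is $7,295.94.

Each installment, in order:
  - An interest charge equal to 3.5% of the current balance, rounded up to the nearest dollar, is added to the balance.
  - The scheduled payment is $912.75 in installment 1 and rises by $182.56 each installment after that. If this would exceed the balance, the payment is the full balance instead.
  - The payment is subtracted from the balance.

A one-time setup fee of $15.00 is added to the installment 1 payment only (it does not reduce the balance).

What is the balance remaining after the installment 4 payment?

Installment 1: opening $7,295.94; interest $256.00 → $7,551.94; payment $912.75 (+ $15.00 fee); balance $6,639.19
Installment 2: opening $6,639.19; interest $233.00 → $6,872.19; payment $1,095.31; balance $5,776.88
Installment 3: opening $5,776.88; interest $203.00 → $5,979.88; payment $1,277.87; balance $4,702.01
Installment 4: opening $4,702.01; interest $165.00 → $4,867.01; payment $1,460.43; balance $3,406.58

$3,406.58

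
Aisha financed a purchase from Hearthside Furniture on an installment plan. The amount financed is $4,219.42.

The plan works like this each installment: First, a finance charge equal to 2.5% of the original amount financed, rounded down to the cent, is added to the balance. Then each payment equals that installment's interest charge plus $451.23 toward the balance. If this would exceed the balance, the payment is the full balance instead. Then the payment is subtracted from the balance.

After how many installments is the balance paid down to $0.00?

10

# | Opening | Interest | Payment | End bal
1 | $4,219.42 | $105.48 | $556.71 | $3,768.19
2 | $3,768.19 | $105.48 | $556.71 | $3,316.96
3 | $3,316.96 | $105.48 | $556.71 | $2,865.73
4 | $2,865.73 | $105.48 | $556.71 | $2,414.50
5 | $2,414.50 | $105.48 | $556.71 | $1,963.27
6 | $1,963.27 | $105.48 | $556.71 | $1,512.04
7 | $1,512.04 | $105.48 | $556.71 | $1,060.81
8 | $1,060.81 | $105.48 | $556.71 | $609.58
9 | $609.58 | $105.48 | $556.71 | $158.35
10 | $158.35 | $105.48 | $263.83 | $0.00
Balance reaches $0.00 in installment 10.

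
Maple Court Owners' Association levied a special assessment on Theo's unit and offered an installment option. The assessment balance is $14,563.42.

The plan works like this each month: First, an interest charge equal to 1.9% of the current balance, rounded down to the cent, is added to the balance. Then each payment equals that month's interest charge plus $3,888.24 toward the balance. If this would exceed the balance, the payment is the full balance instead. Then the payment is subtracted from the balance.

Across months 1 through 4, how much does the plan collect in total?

$15,226.96

Month 1: opening $14,563.42; interest $276.70 → $14,840.12; payment $4,164.94; balance $10,675.18
Month 2: opening $10,675.18; interest $202.82 → $10,878.00; payment $4,091.06; balance $6,786.94
Month 3: opening $6,786.94; interest $128.95 → $6,915.89; payment $4,017.19; balance $2,898.70
Month 4: opening $2,898.70; interest $55.07 → $2,953.77; payment $2,953.77; balance $0.00
Total paid: $15,226.96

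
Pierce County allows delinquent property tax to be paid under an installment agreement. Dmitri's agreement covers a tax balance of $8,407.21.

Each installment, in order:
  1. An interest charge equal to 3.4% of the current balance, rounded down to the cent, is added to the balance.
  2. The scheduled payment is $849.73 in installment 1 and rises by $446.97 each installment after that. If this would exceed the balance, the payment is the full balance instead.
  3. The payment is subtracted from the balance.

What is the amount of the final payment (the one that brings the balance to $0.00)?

$791.15

Installment 1: $8,407.21 +$285.84 interest = $8,693.05; pay $849.73 → $7,843.32
Installment 2: $7,843.32 +$266.67 interest = $8,109.99; pay $1,296.70 → $6,813.29
Installment 3: $6,813.29 +$231.65 interest = $7,044.94; pay $1,743.67 → $5,301.27
Installment 4: $5,301.27 +$180.24 interest = $5,481.51; pay $2,190.64 → $3,290.87
Installment 5: $3,290.87 +$111.88 interest = $3,402.75; pay $2,637.61 → $765.14
Installment 6: $765.14 +$26.01 interest = $791.15; pay $791.15 → $0.00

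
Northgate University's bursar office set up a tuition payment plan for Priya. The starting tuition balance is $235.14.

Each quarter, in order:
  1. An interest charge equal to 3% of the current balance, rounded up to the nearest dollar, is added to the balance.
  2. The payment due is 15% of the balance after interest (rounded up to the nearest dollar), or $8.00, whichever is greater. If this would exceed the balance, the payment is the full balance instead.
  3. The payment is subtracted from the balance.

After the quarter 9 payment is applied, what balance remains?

Quarter 1: opening $235.14; interest $8.00 → $243.14; payment $37.00; balance $206.14
Quarter 2: opening $206.14; interest $7.00 → $213.14; payment $32.00; balance $181.14
Quarter 3: opening $181.14; interest $6.00 → $187.14; payment $29.00; balance $158.14
Quarter 4: opening $158.14; interest $5.00 → $163.14; payment $25.00; balance $138.14
Quarter 5: opening $138.14; interest $5.00 → $143.14; payment $22.00; balance $121.14
Quarter 6: opening $121.14; interest $4.00 → $125.14; payment $19.00; balance $106.14
Quarter 7: opening $106.14; interest $4.00 → $110.14; payment $17.00; balance $93.14
Quarter 8: opening $93.14; interest $3.00 → $96.14; payment $15.00; balance $81.14
Quarter 9: opening $81.14; interest $3.00 → $84.14; payment $13.00; balance $71.14

$71.14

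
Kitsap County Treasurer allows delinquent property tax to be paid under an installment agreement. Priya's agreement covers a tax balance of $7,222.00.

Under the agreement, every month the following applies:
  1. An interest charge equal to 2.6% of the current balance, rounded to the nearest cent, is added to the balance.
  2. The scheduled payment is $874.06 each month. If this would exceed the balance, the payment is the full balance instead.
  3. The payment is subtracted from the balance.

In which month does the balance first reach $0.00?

10

# | Opening | Interest | Payment | End bal
1 | $7,222.00 | $187.77 | $874.06 | $6,535.71
2 | $6,535.71 | $169.93 | $874.06 | $5,831.58
3 | $5,831.58 | $151.62 | $874.06 | $5,109.14
4 | $5,109.14 | $132.84 | $874.06 | $4,367.92
5 | $4,367.92 | $113.57 | $874.06 | $3,607.43
6 | $3,607.43 | $93.79 | $874.06 | $2,827.16
7 | $2,827.16 | $73.51 | $874.06 | $2,026.61
8 | $2,026.61 | $52.69 | $874.06 | $1,205.24
9 | $1,205.24 | $31.34 | $874.06 | $362.52
10 | $362.52 | $9.43 | $371.95 | $0.00
Balance reaches $0.00 in month 10.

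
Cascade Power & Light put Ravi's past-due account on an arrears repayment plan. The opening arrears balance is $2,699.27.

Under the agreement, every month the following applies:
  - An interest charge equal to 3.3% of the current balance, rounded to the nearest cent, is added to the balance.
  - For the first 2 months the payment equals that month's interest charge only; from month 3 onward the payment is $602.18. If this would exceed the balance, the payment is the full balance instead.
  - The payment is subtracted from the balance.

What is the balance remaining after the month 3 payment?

# | Opening | Interest | Payment | End bal
1 | $2,699.27 | $89.08 | $89.08 | $2,699.27
2 | $2,699.27 | $89.08 | $89.08 | $2,699.27
3 | $2,699.27 | $89.08 | $602.18 | $2,186.17

$2,186.17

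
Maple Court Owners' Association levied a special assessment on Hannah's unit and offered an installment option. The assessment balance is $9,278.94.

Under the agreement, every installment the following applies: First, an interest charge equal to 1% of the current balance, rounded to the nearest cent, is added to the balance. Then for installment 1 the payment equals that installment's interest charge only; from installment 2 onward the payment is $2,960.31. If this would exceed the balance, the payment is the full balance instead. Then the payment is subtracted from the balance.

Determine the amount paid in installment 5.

Installment 1: $9,278.94 +$92.79 interest = $9,371.73; pay $92.79 → $9,278.94
Installment 2: $9,278.94 +$92.79 interest = $9,371.73; pay $2,960.31 → $6,411.42
Installment 3: $6,411.42 +$64.11 interest = $6,475.53; pay $2,960.31 → $3,515.22
Installment 4: $3,515.22 +$35.15 interest = $3,550.37; pay $2,960.31 → $590.06
Installment 5: $590.06 +$5.90 interest = $595.96; pay $595.96 → $0.00

$595.96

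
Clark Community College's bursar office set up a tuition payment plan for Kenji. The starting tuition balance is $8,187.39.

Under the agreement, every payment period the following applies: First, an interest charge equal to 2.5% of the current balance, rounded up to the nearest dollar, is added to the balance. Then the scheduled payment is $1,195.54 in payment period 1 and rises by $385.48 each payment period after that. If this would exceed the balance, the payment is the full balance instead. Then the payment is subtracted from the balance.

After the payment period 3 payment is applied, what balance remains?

Payment period 1: opening $8,187.39; interest $205.00 → $8,392.39; payment $1,195.54; balance $7,196.85
Payment period 2: opening $7,196.85; interest $180.00 → $7,376.85; payment $1,581.02; balance $5,795.83
Payment period 3: opening $5,795.83; interest $145.00 → $5,940.83; payment $1,966.50; balance $3,974.33

$3,974.33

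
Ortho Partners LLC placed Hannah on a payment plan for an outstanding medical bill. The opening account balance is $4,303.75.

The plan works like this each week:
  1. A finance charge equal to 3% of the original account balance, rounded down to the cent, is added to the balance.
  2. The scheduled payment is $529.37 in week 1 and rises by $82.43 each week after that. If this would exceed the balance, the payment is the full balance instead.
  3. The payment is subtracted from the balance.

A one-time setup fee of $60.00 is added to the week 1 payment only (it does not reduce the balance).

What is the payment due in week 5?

Week 1: opening $4,303.75; interest $129.11 → $4,432.86; payment $529.37 (+ $60.00 fee); balance $3,903.49
Week 2: opening $3,903.49; interest $129.11 → $4,032.60; payment $611.80; balance $3,420.80
Week 3: opening $3,420.80; interest $129.11 → $3,549.91; payment $694.23; balance $2,855.68
Week 4: opening $2,855.68; interest $129.11 → $2,984.79; payment $776.66; balance $2,208.13
Week 5: opening $2,208.13; interest $129.11 → $2,337.24; payment $859.09; balance $1,478.15

$859.09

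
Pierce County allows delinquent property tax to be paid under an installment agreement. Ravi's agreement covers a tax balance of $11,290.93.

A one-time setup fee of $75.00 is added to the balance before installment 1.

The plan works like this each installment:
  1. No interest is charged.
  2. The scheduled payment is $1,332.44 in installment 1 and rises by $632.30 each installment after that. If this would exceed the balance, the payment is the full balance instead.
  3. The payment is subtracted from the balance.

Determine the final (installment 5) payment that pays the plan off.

$2,242.37

# | Opening | Payment | End bal
1 | $11,365.93 | $1,332.44 | $10,033.49
2 | $10,033.49 | $1,964.74 | $8,068.75
3 | $8,068.75 | $2,597.04 | $5,471.71
4 | $5,471.71 | $3,229.34 | $2,242.37
5 | $2,242.37 | $2,242.37 | $0.00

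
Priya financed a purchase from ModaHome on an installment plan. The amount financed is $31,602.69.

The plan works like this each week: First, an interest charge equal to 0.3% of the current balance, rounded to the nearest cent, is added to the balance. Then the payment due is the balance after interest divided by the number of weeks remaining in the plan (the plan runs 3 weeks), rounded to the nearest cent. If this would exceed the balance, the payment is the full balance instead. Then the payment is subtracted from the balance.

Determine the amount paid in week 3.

$10,629.32

Week 1: opening $31,602.69; interest $94.81 → $31,697.50; payment $10,565.83; balance $21,131.67
Week 2: opening $21,131.67; interest $63.40 → $21,195.07; payment $10,597.54; balance $10,597.53
Week 3: opening $10,597.53; interest $31.79 → $10,629.32; payment $10,629.32; balance $0.00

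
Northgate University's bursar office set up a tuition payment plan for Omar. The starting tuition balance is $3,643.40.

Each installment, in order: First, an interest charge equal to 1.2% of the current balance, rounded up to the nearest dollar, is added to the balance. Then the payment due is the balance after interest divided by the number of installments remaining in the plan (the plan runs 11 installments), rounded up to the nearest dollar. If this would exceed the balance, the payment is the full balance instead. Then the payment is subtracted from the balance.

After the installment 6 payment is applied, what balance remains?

$1,778.40

Installment 1: opening $3,643.40; interest $44.00 → $3,687.40; payment $336.00; balance $3,351.40
Installment 2: opening $3,351.40; interest $41.00 → $3,392.40; payment $340.00; balance $3,052.40
Installment 3: opening $3,052.40; interest $37.00 → $3,089.40; payment $344.00; balance $2,745.40
Installment 4: opening $2,745.40; interest $33.00 → $2,778.40; payment $348.00; balance $2,430.40
Installment 5: opening $2,430.40; interest $30.00 → $2,460.40; payment $352.00; balance $2,108.40
Installment 6: opening $2,108.40; interest $26.00 → $2,134.40; payment $356.00; balance $1,778.40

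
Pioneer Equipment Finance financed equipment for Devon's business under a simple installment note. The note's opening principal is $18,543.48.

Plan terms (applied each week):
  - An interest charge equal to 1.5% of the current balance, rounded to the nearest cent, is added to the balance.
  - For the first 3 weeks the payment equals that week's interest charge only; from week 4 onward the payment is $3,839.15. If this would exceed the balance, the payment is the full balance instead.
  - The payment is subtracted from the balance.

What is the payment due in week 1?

Week 1: $18,543.48 +$278.15 interest = $18,821.63; pay $278.15 → $18,543.48

$278.15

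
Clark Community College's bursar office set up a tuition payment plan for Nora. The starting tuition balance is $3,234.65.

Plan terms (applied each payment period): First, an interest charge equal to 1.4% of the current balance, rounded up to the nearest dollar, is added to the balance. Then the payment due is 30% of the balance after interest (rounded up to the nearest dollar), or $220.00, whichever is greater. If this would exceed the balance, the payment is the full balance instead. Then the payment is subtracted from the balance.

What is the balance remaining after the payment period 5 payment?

$582.65

Payment period 1: opening $3,234.65; interest $46.00 → $3,280.65; payment $985.00; balance $2,295.65
Payment period 2: opening $2,295.65; interest $33.00 → $2,328.65; payment $699.00; balance $1,629.65
Payment period 3: opening $1,629.65; interest $23.00 → $1,652.65; payment $496.00; balance $1,156.65
Payment period 4: opening $1,156.65; interest $17.00 → $1,173.65; payment $353.00; balance $820.65
Payment period 5: opening $820.65; interest $12.00 → $832.65; payment $250.00; balance $582.65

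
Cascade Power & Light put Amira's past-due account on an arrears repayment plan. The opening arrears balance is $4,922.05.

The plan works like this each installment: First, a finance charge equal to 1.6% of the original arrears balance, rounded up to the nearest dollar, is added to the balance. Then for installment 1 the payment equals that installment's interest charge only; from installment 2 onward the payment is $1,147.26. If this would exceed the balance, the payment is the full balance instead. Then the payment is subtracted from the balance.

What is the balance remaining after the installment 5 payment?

# | Opening | Interest | Payment | End bal
1 | $4,922.05 | $79.00 | $79.00 | $4,922.05
2 | $4,922.05 | $79.00 | $1,147.26 | $3,853.79
3 | $3,853.79 | $79.00 | $1,147.26 | $2,785.53
4 | $2,785.53 | $79.00 | $1,147.26 | $1,717.27
5 | $1,717.27 | $79.00 | $1,147.26 | $649.01

$649.01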